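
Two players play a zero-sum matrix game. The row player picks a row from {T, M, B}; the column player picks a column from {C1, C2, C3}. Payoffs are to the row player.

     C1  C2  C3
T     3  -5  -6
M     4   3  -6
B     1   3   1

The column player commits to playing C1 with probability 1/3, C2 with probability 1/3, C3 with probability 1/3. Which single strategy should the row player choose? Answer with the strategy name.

B

Expected payoff of T: (1/3)·3 + (1/3)·(-5) + (1/3)·(-6) = -8/3.
Expected payoff of M: (1/3)·4 + (1/3)·3 + (1/3)·(-6) = 1/3.
Expected payoff of B: (1/3)·1 + (1/3)·3 + (1/3)·1 = 5/3.
The largest is 5/3, so the row player's best response is B.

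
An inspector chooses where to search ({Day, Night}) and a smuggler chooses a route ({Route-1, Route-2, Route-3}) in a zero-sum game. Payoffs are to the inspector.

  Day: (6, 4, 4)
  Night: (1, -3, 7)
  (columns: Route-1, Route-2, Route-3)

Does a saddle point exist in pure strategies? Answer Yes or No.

Row minima: Day → 4, Night → -3; maximin = 4.
Column maxima: Route-1 → 6, Route-2 → 4, Route-3 → 7; minimax = 4.
maximin = minimax = 4, so a saddle point exists.

Yes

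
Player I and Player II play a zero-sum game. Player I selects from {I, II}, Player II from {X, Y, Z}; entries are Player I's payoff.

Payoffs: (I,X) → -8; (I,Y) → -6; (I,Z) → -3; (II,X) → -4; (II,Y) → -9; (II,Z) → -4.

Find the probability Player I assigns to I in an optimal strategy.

Row minima: I → -8, II → -9; maximin = -8.
Column maxima: X → -4, Y → -6, Z → -3; minimax = -6.
-8 ≠ -6, so there is no saddle point; optimal play is mixed.
Z is strictly dominated by Y (it gives Player I strictly more in every row), so Player II never plays it.
On the remaining 2×2 (I, II vs X, Y):
Let Player I play I with probability p. Expected payoff against X: (-8)p + (-4)(1−p) = −4p − 4; against Y: (-6)p + (-9)(1−p) = 3p − 9.
Setting these equal: −4p − 4 = 3p − 9 ⇒ −7p = -5 ⇒ p = 5/7, and the value is (-4)·(5/7) − 4 = -48/7.
For Player II: with q = P(X), equating I's and II's payoffs gives −2q − 6 = 5q − 9 ⇒ q = 3/7.

5/7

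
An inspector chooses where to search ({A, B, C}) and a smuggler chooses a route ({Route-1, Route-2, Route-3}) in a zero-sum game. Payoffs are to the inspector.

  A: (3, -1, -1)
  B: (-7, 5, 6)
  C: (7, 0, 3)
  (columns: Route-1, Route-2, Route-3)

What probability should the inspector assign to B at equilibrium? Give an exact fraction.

7/19

Row minima: A → -1, B → -7, C → 0; maximin = 0.
Column maxima: Route-1 → 7, Route-2 → 5, Route-3 → 6; minimax = 5.
0 ≠ 5, so there is no saddle point; optimal play is mixed.
A is strictly dominated by C, so the inspector never plays it.
With A eliminated, Route-3 is strictly dominated by Route-2 (it gives the inspector strictly more in every remaining row), so the smuggler never plays it.
On the remaining 2×2 (B, C vs Route-1, Route-2):
Let the inspector play B with probability p. Expected payoff against Route-1: (-7)p + 7(1−p) = −14p + 7; against Route-2: 5p + 0(1−p) = 5p.
Setting these equal: −14p + 7 = 5p ⇒ −19p = -7 ⇒ p = 7/19, and the value is (-14)·(7/19) + 7 = 35/19.
For the smuggler: with q = P(Route-1), equating B's and C's payoffs gives −12q + 5 = 7q ⇒ q = 5/19.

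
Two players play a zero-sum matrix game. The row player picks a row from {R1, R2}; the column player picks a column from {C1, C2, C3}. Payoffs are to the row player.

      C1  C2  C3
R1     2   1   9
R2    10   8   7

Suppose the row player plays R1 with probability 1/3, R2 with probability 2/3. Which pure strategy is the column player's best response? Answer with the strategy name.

If the column player plays C1, the row player's expected payoff is (1/3)·2 + (2/3)·10 = 22/3.
If the column player plays C2, the row player's expected payoff is (1/3)·1 + (2/3)·8 = 17/3.
If the column player plays C3, the row player's expected payoff is (1/3)·9 + (2/3)·7 = 23/3.
The column player minimizes the row player's payoff; the smallest is 17/3, so the best response is C2.

C2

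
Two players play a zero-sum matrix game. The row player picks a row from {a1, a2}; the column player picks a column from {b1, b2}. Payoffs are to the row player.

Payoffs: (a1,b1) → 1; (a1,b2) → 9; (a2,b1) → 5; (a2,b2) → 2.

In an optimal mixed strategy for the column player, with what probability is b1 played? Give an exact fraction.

Row minima: a1 → 1, a2 → 2; maximin = 2.
Column maxima: b1 → 5, b2 → 9; minimax = 5.
2 ≠ 5, so there is no saddle point; optimal play is mixed.
Let the row player play a1 with probability p. Expected payoff against b1: 1p + 5(1−p) = −4p + 5; against b2: 9p + 2(1−p) = 7p + 2.
Setting these equal: −4p + 5 = 7p + 2 ⇒ −11p = -3 ⇒ p = 3/11, and the value is (-4)·(3/11) + 5 = 43/11.
For the column player: with q = P(b1), equating a1's and a2's payoffs gives −8q + 9 = 3q + 2 ⇒ q = 7/11.

7/11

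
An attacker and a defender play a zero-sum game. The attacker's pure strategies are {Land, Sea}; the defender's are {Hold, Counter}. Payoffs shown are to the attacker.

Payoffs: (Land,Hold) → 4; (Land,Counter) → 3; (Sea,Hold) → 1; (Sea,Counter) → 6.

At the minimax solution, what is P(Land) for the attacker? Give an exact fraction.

Row minima: Land → 3, Sea → 1; maximin = 3.
Column maxima: Hold → 4, Counter → 6; minimax = 4.
3 ≠ 4, so there is no saddle point; optimal play is mixed.
Let the attacker play Land with probability p. Expected payoff against Hold: 4p + 1(1−p) = 3p + 1; against Counter: 3p + 6(1−p) = −3p + 6.
Setting these equal: 3p + 1 = −3p + 6 ⇒ 6p = 5 ⇒ p = 5/6, and the value is (3)·(5/6) + 1 = 7/2.
For the defender: with q = P(Hold), equating Land's and Sea's payoffs gives q + 3 = −5q + 6 ⇒ q = 1/2.

5/6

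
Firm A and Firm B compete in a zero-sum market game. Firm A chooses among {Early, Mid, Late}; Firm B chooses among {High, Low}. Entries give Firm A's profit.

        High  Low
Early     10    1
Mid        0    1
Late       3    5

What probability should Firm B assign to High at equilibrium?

Row minima: Early → 1, Mid → 0, Late → 3; maximin = 3.
Column maxima: High → 10, Low → 5; minimax = 5.
3 ≠ 5, so there is no saddle point; optimal play is mixed.
Mid is strictly dominated by Late, so Firm A never plays it.
On the remaining 2×2 (Early, Late vs High, Low):
Let Firm A play Early with probability p. Expected payoff against High: 10p + 3(1−p) = 7p + 3; against Low: 1p + 5(1−p) = −4p + 5.
Setting these equal: 7p + 3 = −4p + 5 ⇒ 11p = 2 ⇒ p = 2/11, and the value is (7)·(2/11) + 3 = 47/11.
For Firm B: with q = P(High), equating Early's and Late's payoffs gives 9q + 1 = −2q + 5 ⇒ q = 4/11.

4/11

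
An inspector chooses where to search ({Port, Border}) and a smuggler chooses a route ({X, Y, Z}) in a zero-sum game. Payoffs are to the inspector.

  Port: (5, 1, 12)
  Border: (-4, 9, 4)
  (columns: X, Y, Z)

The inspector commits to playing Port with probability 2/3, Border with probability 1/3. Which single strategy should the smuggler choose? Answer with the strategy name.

X

If the smuggler plays X, the inspector's expected payoff is (2/3)·5 + (1/3)·(-4) = 2.
If the smuggler plays Y, the inspector's expected payoff is (2/3)·1 + (1/3)·9 = 11/3.
If the smuggler plays Z, the inspector's expected payoff is (2/3)·12 + (1/3)·4 = 28/3.
The smuggler minimizes the inspector's payoff; the smallest is 2, so the best response is X.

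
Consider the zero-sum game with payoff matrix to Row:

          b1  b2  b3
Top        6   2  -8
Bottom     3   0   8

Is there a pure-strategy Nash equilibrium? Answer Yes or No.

Row minima: Top → -8, Bottom → 0; maximin = 0.
Column maxima: b1 → 6, b2 → 2, b3 → 8; minimax = 2.
0 ≠ 2, so no pure-strategy equilibrium exists.

No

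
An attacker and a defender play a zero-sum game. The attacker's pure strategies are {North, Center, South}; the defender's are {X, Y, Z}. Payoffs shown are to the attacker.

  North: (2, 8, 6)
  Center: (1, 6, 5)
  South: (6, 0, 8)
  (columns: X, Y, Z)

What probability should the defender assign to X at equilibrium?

2/3

Row minima: North → 2, Center → 1, South → 0; maximin = 2.
Column maxima: X → 6, Y → 8, Z → 8; minimax = 6.
2 ≠ 6, so there is no saddle point; optimal play is mixed.
Center is strictly dominated by North, so the attacker never plays it.
Z is strictly dominated by X (it gives the attacker strictly more in every row), so the defender never plays it.
On the remaining 2×2 (North, South vs X, Y):
Let the attacker play North with probability p. Expected payoff against X: 2p + 6(1−p) = −4p + 6; against Y: 8p + 0(1−p) = 8p.
Setting these equal: −4p + 6 = 8p ⇒ −12p = -6 ⇒ p = 1/2, and the value is (-4)·(1/2) + 6 = 4.
For the defender: with q = P(X), equating North's and South's payoffs gives −6q + 8 = 6q ⇒ q = 2/3.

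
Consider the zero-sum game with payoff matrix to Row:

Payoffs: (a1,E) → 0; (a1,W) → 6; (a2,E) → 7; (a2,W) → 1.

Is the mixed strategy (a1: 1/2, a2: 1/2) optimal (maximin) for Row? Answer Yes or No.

Against E this mix gives (1/2)·0 + (1/2)·7 = 7/2.
Against W this mix gives (1/2)·6 + (1/2)·1 = 7/2.
All of Column's active replies (E, W) yield 7/2, and no column does worse for Row. The mix makes Column indifferent and guarantees 7/2, so it is optimal.

Yes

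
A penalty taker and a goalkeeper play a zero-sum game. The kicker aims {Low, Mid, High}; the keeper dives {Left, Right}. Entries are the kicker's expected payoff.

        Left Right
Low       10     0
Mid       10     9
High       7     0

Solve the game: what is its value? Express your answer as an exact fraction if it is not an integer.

9

Row minima: Low → 0, Mid → 9, High → 0; maximin = 9.
Column maxima: Left → 10, Right → 9; minimax = 9.
Since maximin = minimax = 9, there is a saddle point and the value is 9.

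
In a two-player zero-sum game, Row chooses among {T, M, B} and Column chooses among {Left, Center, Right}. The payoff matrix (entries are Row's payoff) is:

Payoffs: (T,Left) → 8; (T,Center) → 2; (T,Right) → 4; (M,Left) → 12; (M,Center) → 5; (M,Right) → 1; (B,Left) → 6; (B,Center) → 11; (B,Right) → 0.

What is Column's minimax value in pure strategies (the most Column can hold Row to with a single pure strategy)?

Column maxima: Left → 12, Center → 11, Right → 4.
The smallest of these is 4.

4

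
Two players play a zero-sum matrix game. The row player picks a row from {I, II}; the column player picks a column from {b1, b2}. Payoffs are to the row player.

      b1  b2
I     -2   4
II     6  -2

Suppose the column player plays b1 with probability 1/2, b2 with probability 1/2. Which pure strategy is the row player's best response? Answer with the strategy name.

II

Expected payoff of I: (1/2)·(-2) + (1/2)·4 = 1.
Expected payoff of II: (1/2)·6 + (1/2)·(-2) = 2.
The largest is 2, so the row player's best response is II.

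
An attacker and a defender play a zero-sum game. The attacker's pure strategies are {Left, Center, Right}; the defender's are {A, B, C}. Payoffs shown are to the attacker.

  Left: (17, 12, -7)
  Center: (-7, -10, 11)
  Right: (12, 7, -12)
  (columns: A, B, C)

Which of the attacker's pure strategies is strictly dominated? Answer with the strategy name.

Left gives a strictly higher payoff than Right against every column: 17 > 12, 12 > 7, -7 > -12.
So Right is strictly dominated and the attacker never plays it.

Right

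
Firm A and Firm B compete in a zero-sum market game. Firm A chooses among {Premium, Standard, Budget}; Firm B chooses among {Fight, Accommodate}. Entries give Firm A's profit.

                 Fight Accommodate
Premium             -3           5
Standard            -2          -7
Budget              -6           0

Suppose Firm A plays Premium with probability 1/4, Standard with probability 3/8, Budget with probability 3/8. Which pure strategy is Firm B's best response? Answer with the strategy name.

If Firm B plays Fight, Firm A's expected payoff is (1/4)·(-3) + (3/8)·(-2) + (3/8)·(-6) = -15/4.
If Firm B plays Accommodate, Firm A's expected payoff is (1/4)·5 + (3/8)·(-7) + (3/8)·0 = -11/8.
Firm B minimizes Firm A's payoff; the smallest is -15/4, so the best response is Fight.

Fight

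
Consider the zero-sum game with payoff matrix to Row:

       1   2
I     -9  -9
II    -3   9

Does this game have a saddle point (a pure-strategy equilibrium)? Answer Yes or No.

Row minima: I → -9, II → -3; maximin = -3.
Column maxima: 1 → -3, 2 → 9; minimax = -3.
maximin = minimax = -3, so a saddle point exists.

Yes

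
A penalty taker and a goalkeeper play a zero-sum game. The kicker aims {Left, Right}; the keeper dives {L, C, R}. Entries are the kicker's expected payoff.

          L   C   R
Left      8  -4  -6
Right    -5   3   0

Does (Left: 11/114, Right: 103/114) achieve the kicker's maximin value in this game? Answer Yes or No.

No

Against L this mix gives (11/114)·8 + (103/114)·(-5) = -427/114.
Against C this mix gives (11/114)·(-4) + (103/114)·3 = 265/114.
Against R this mix gives (11/114)·(-6) + (103/114)·0 = -11/19.
The keeper will play L, holding the kicker to -427/114. Shifting weight toward the row that does better against L would raise this floor (the equalizing mix achieves -30/19 against both L and R), so the proposed strategy is not optimal.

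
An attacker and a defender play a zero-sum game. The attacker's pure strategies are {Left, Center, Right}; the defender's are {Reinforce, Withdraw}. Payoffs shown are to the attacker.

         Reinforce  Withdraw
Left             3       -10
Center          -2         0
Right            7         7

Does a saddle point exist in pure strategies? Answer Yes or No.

Row minima: Left → -10, Center → -2, Right → 7; maximin = 7.
Column maxima: Reinforce → 7, Withdraw → 7; minimax = 7.
maximin = minimax = 7, so a saddle point exists.

Yes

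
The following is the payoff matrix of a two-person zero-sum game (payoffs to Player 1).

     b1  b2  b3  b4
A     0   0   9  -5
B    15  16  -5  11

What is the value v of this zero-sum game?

37/15

Row minima: A → -5, B → -5; maximin = -5.
Column maxima: b1 → 15, b2 → 16, b3 → 9, b4 → 11; minimax = 9.
-5 ≠ 9, so there is no saddle point; optimal play is mixed.
b1 is strictly dominated by b4 (it gives Player 1 strictly more in every row), so Player 2 never plays it.
b2 is strictly dominated by b4 (it gives Player 1 strictly more in every row), so Player 2 never plays it.
On the remaining 2×2 (A, B vs b3, b4):
Let Player 1 play A with probability p. Expected payoff against b3: 9p + (-5)(1−p) = 14p − 5; against b4: (-5)p + 11(1−p) = −16p + 11.
Setting these equal: 14p − 5 = −16p + 11 ⇒ 30p = 16 ⇒ p = 8/15, and the value is (14)·(8/15) − 5 = 37/15.
For Player 2: with q = P(b3), equating A's and B's payoffs gives 14q − 5 = −16q + 11 ⇒ q = 8/15.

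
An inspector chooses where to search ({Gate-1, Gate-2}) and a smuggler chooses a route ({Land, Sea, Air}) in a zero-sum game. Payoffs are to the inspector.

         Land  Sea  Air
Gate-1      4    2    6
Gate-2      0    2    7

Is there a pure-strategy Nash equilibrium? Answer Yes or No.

Row minima: Gate-1 → 2, Gate-2 → 0; maximin = 2.
Column maxima: Land → 4, Sea → 2, Air → 7; minimax = 2.
maximin = minimax = 2, so a saddle point exists.

Yes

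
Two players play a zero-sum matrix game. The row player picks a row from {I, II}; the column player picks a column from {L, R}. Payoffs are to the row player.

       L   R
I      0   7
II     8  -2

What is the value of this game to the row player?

Row minima: I → 0, II → -2; maximin = 0.
Column maxima: L → 8, R → 7; minimax = 7.
0 ≠ 7, so there is no saddle point; optimal play is mixed.
Let the row player play I with probability p. Expected payoff against L: 0p + 8(1−p) = −8p + 8; against R: 7p + (-2)(1−p) = 9p − 2.
Setting these equal: −8p + 8 = 9p − 2 ⇒ −17p = -10 ⇒ p = 10/17, and the value is (-8)·(10/17) + 8 = 56/17.
For the column player: with q = P(L), equating I's and II's payoffs gives −7q + 7 = 10q − 2 ⇒ q = 9/17.

56/17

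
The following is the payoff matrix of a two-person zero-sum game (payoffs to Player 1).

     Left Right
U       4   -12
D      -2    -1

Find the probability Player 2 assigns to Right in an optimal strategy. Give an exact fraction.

Row minima: U → -12, D → -2; maximin = -2.
Column maxima: Left → 4, Right → -1; minimax = -1.
-2 ≠ -1, so there is no saddle point; optimal play is mixed.
Let Player 1 play U with probability p. Expected payoff against Left: 4p + (-2)(1−p) = 6p − 2; against Right: (-12)p + (-1)(1−p) = −11p − 1.
Setting these equal: 6p − 2 = −11p − 1 ⇒ 17p = 1 ⇒ p = 1/17, and the value is (6)·(1/17) − 2 = -28/17.
For Player 2: with q = P(Left), equating U's and D's payoffs gives 16q − 12 = −q − 1 ⇒ q = 11/17.

6/17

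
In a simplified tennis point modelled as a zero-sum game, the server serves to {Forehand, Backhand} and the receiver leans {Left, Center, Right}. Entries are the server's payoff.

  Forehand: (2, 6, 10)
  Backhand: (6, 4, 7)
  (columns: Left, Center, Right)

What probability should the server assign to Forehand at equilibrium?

Row minima: Forehand → 2, Backhand → 4; maximin = 4.
Column maxima: Left → 6, Center → 6, Right → 10; minimax = 6.
4 ≠ 6, so there is no saddle point; optimal play is mixed.
Right is strictly dominated by Left (it gives the server strictly more in every row), so the receiver never plays it.
On the remaining 2×2 (Forehand, Backhand vs Left, Center):
Let the server play Forehand with probability p. Expected payoff against Left: 2p + 6(1−p) = −4p + 6; against Center: 6p + 4(1−p) = 2p + 4.
Setting these equal: −4p + 6 = 2p + 4 ⇒ −6p = -2 ⇒ p = 1/3, and the value is (-4)·(1/3) + 6 = 14/3.
For the receiver: with q = P(Left), equating Forehand's and Backhand's payoffs gives −4q + 6 = 2q + 4 ⇒ q = 1/3.

1/3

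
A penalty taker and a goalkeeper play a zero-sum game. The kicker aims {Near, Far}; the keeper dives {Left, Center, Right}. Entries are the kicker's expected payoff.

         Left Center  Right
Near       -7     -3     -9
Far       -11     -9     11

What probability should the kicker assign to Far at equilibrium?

1/12

Row minima: Near → -9, Far → -11; maximin = -9.
Column maxima: Left → -7, Center → -3, Right → 11; minimax = -7.
-9 ≠ -7, so there is no saddle point; optimal play is mixed.
Center is strictly dominated by Left (it gives the kicker strictly more in every row), so the keeper never plays it.
On the remaining 2×2 (Near, Far vs Left, Right):
Let the kicker play Near with probability p. Expected payoff against Left: (-7)p + (-11)(1−p) = 4p − 11; against Right: (-9)p + 11(1−p) = −20p + 11.
Setting these equal: 4p − 11 = −20p + 11 ⇒ 24p = 22 ⇒ p = 11/12, and the value is (4)·(11/12) − 11 = -22/3.
For the keeper: with q = P(Left), equating Near's and Far's payoffs gives 2q − 9 = −22q + 11 ⇒ q = 5/6.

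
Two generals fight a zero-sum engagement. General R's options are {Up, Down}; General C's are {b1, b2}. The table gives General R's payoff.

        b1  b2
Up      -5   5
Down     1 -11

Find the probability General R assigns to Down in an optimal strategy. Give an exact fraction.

Row minima: Up → -5, Down → -11; maximin = -5.
Column maxima: b1 → 1, b2 → 5; minimax = 1.
-5 ≠ 1, so there is no saddle point; optimal play is mixed.
Let General R play Up with probability p. Expected payoff against b1: (-5)p + 1(1−p) = −6p + 1; against b2: 5p + (-11)(1−p) = 16p − 11.
Setting these equal: −6p + 1 = 16p − 11 ⇒ −22p = -12 ⇒ p = 6/11, and the value is (-6)·(6/11) + 1 = -25/11.
For General C: with q = P(b1), equating Up's and Down's payoffs gives −10q + 5 = 12q − 11 ⇒ q = 8/11.

5/11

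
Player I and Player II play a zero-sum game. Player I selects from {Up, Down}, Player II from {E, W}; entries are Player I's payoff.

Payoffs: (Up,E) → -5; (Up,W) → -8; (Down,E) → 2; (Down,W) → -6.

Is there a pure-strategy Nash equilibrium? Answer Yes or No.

Row minima: Up → -8, Down → -6; maximin = -6.
Column maxima: E → 2, W → -6; minimax = -6.
maximin = minimax = -6, so a saddle point exists.

Yes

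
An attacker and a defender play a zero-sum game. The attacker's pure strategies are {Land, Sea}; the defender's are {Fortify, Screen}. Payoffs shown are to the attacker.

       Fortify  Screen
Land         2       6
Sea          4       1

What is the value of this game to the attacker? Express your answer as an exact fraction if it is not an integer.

Row minima: Land → 2, Sea → 1; maximin = 2.
Column maxima: Fortify → 4, Screen → 6; minimax = 4.
2 ≠ 4, so there is no saddle point; optimal play is mixed.
Let the attacker play Land with probability p. Expected payoff against Fortify: 2p + 4(1−p) = −2p + 4; against Screen: 6p + 1(1−p) = 5p + 1.
Setting these equal: −2p + 4 = 5p + 1 ⇒ −7p = -3 ⇒ p = 3/7, and the value is (-2)·(3/7) + 4 = 22/7.
For the defender: with q = P(Fortify), equating Land's and Sea's payoffs gives −4q + 6 = 3q + 1 ⇒ q = 5/7.

22/7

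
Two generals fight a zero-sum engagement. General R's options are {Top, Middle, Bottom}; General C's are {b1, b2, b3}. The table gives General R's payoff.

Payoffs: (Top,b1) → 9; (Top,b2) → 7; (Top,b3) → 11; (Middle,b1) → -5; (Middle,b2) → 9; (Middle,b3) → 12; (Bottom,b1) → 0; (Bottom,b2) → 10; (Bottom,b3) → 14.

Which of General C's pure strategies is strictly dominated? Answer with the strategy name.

b1 holds General R's payoff strictly below b3 in every row: 9 < 11, -5 < 12, 0 < 14.
So b3 is strictly dominated for General C.

b3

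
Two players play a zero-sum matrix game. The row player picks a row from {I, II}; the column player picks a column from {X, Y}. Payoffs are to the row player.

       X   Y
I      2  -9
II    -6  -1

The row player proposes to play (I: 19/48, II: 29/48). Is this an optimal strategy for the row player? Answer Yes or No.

No

Against X this mix gives (19/48)·2 + (29/48)·(-6) = -17/6.
Against Y this mix gives (19/48)·(-9) + (29/48)·(-1) = -25/6.
The column player will play Y, holding the row player to -25/6. Shifting weight toward the row that does better against Y would raise this floor (the equalizing mix achieves -7/2 against both Y and X), so the proposed strategy is not optimal.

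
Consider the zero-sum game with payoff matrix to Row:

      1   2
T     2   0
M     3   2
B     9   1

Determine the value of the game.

2

Row minima: T → 0, M → 2, B → 1; maximin = 2.
Column maxima: 1 → 9, 2 → 2; minimax = 2.
Since maximin = minimax = 2, there is a saddle point and the value is 2.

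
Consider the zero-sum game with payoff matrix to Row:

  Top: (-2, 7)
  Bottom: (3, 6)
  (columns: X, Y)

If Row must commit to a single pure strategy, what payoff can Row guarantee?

Row minima: Top → -2, Bottom → 3.
The best of these is 3.

3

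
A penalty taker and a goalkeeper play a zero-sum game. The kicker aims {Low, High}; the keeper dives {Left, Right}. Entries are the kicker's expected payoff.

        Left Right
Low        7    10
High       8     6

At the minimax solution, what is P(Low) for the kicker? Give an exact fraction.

Row minima: Low → 7, High → 6; maximin = 7.
Column maxima: Left → 8, Right → 10; minimax = 8.
7 ≠ 8, so there is no saddle point; optimal play is mixed.
Let the kicker play Low with probability p. Expected payoff against Left: 7p + 8(1−p) = −p + 8; against Right: 10p + 6(1−p) = 4p + 6.
Setting these equal: −p + 8 = 4p + 6 ⇒ −5p = -2 ⇒ p = 2/5, and the value is (-1)·(2/5) + 8 = 38/5.
For the keeper: with q = P(Left), equating Low's and High's payoffs gives −3q + 10 = 2q + 6 ⇒ q = 4/5.

2/5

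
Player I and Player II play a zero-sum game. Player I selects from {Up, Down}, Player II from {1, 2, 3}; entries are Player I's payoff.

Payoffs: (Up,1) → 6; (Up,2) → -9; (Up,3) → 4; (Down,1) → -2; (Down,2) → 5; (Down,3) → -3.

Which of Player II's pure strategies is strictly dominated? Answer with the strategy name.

3 holds Player I's payoff strictly below 1 in every row: 4 < 6, -3 < -2.
So 1 is strictly dominated for Player II.

1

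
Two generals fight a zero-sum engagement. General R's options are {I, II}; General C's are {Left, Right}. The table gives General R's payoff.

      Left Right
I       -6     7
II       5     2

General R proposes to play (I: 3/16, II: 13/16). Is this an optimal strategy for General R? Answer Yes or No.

Yes

Against Left this mix gives (3/16)·(-6) + (13/16)·5 = 47/16.
Against Right this mix gives (3/16)·7 + (13/16)·2 = 47/16.
All of General C's active replies (Left, Right) yield 47/16, and no column does worse for General R. The mix makes General C indifferent and guarantees 47/16, so it is optimal.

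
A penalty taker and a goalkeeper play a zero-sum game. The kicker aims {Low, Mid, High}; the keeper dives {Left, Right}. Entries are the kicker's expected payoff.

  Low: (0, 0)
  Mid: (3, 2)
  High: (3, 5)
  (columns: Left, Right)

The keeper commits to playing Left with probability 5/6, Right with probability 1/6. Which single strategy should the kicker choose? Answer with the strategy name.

Expected payoff of Low: (5/6)·0 + (1/6)·0 = 0.
Expected payoff of Mid: (5/6)·3 + (1/6)·2 = 17/6.
Expected payoff of High: (5/6)·3 + (1/6)·5 = 10/3.
The largest is 10/3, so the kicker's best response is High.

High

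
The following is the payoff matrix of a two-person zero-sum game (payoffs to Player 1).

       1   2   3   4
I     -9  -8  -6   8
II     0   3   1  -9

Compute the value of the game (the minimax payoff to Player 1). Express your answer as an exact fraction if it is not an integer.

Row minima: I → -9, II → -9; maximin = -9.
Column maxima: 1 → 0, 2 → 3, 3 → 1, 4 → 8; minimax = 0.
-9 ≠ 0, so there is no saddle point; optimal play is mixed.
2 is strictly dominated by 1 (it gives Player 1 strictly more in every row), so Player 2 never plays it.
3 is strictly dominated by 1 (it gives Player 1 strictly more in every row), so Player 2 never plays it.
On the remaining 2×2 (I, II vs 1, 4):
Let Player 1 play I with probability p. Expected payoff against 1: (-9)p + 0(1−p) = −9p; against 4: 8p + (-9)(1−p) = 17p − 9.
Setting these equal: −9p = 17p − 9 ⇒ −26p = -9 ⇒ p = 9/26, and the value is (-9)·(9/26) = -81/26.
For Player 2: with q = P(1), equating I's and II's payoffs gives −17q + 8 = 9q − 9 ⇒ q = 17/26.

-81/26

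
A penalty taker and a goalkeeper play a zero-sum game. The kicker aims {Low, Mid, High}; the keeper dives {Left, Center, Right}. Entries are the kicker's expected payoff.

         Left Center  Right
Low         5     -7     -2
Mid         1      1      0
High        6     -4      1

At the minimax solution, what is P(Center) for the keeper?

1/6

Row minima: Low → -7, Mid → 0, High → -4; maximin = 0.
Column maxima: Left → 6, Center → 1, Right → 1; minimax = 1.
0 ≠ 1, so there is no saddle point; optimal play is mixed.
Low is strictly dominated by High, so the kicker never plays it.
Left is strictly dominated by Right (it gives the kicker strictly more in every row), so the keeper never plays it.
On the remaining 2×2 (Mid, High vs Center, Right):
Let the kicker play Mid with probability p. Expected payoff against Center: 1p + (-4)(1−p) = 5p − 4; against Right: 0p + 1(1−p) = −p + 1.
Setting these equal: 5p − 4 = −p + 1 ⇒ 6p = 5 ⇒ p = 5/6, and the value is (5)·(5/6) − 4 = 1/6.
For the keeper: with q = P(Center), equating Mid's and High's payoffs gives q = −5q + 1 ⇒ q = 1/6.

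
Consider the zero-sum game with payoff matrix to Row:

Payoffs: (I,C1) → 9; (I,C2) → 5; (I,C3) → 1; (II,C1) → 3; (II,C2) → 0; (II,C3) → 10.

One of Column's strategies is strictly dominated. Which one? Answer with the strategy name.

C1

C2 holds Row's payoff strictly below C1 in every row: 5 < 9, 0 < 3.
So C1 is strictly dominated for Column.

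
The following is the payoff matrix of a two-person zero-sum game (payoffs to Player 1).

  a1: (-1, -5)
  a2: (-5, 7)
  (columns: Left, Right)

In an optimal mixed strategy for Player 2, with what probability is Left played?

Row minima: a1 → -5, a2 → -5; maximin = -5.
Column maxima: Left → -1, Right → 7; minimax = -1.
-5 ≠ -1, so there is no saddle point; optimal play is mixed.
Let Player 1 play a1 with probability p. Expected payoff against Left: (-1)p + (-5)(1−p) = 4p − 5; against Right: (-5)p + 7(1−p) = −12p + 7.
Setting these equal: 4p − 5 = −12p + 7 ⇒ 16p = 12 ⇒ p = 3/4, and the value is (4)·(3/4) − 5 = -2.
For Player 2: with q = P(Left), equating a1's and a2's payoffs gives 4q − 5 = −12q + 7 ⇒ q = 3/4.

3/4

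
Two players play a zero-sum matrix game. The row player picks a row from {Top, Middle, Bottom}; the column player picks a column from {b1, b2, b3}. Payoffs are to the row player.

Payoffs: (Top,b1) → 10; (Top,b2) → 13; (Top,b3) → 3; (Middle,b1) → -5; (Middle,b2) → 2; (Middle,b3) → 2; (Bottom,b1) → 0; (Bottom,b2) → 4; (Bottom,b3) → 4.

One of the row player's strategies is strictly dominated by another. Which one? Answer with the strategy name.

Middle

Top gives a strictly higher payoff than Middle against every column: 10 > -5, 13 > 2, 3 > 2.
So Middle is strictly dominated and the row player never plays it.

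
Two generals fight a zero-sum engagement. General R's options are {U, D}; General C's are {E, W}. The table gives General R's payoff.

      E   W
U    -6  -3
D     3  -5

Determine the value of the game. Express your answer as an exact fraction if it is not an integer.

-39/11

Row minima: U → -6, D → -5; maximin = -5.
Column maxima: E → 3, W → -3; minimax = -3.
-5 ≠ -3, so there is no saddle point; optimal play is mixed.
Let General R play U with probability p. Expected payoff against E: (-6)p + 3(1−p) = −9p + 3; against W: (-3)p + (-5)(1−p) = 2p − 5.
Setting these equal: −9p + 3 = 2p − 5 ⇒ −11p = -8 ⇒ p = 8/11, and the value is (-9)·(8/11) + 3 = -39/11.
For General C: with q = P(E), equating U's and D's payoffs gives −3q − 3 = 8q − 5 ⇒ q = 2/11.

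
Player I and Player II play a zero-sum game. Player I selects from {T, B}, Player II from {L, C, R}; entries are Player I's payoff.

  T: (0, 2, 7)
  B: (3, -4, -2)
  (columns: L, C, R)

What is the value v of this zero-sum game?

2/3

Row minima: T → 0, B → -4; maximin = 0.
Column maxima: L → 3, C → 2, R → 7; minimax = 2.
0 ≠ 2, so there is no saddle point; optimal play is mixed.
R is strictly dominated by C (it gives Player I strictly more in every row), so Player II never plays it.
On the remaining 2×2 (T, B vs L, C):
Let Player I play T with probability p. Expected payoff against L: 0p + 3(1−p) = −3p + 3; against C: 2p + (-4)(1−p) = 6p − 4.
Setting these equal: −3p + 3 = 6p − 4 ⇒ −9p = -7 ⇒ p = 7/9, and the value is (-3)·(7/9) + 3 = 2/3.
For Player II: with q = P(L), equating T's and B's payoffs gives −2q + 2 = 7q − 4 ⇒ q = 2/3.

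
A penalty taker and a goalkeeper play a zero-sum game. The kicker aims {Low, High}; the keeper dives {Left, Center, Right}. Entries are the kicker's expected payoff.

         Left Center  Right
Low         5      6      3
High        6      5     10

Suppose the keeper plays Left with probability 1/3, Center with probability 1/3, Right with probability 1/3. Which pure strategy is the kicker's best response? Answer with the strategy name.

Expected payoff of Low: (1/3)·5 + (1/3)·6 + (1/3)·3 = 14/3.
Expected payoff of High: (1/3)·6 + (1/3)·5 + (1/3)·10 = 7.
The largest is 7, so the kicker's best response is High.

High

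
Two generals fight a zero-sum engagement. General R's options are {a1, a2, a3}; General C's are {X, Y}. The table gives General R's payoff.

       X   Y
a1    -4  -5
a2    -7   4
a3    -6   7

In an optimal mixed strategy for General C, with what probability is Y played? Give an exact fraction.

Row minima: a1 → -5, a2 → -7, a3 → -6; maximin = -5.
Column maxima: X → -4, Y → 7; minimax = -4.
-5 ≠ -4, so there is no saddle point; optimal play is mixed.
a2 is strictly dominated by a3, so General R never plays it.
On the remaining 2×2 (a1, a3 vs X, Y):
Let General R play a1 with probability p. Expected payoff against X: (-4)p + (-6)(1−p) = 2p − 6; against Y: (-5)p + 7(1−p) = −12p + 7.
Setting these equal: 2p − 6 = −12p + 7 ⇒ 14p = 13 ⇒ p = 13/14, and the value is (2)·(13/14) − 6 = -29/7.
For General C: with q = P(X), equating a1's and a3's payoffs gives q − 5 = −13q + 7 ⇒ q = 6/7.

1/7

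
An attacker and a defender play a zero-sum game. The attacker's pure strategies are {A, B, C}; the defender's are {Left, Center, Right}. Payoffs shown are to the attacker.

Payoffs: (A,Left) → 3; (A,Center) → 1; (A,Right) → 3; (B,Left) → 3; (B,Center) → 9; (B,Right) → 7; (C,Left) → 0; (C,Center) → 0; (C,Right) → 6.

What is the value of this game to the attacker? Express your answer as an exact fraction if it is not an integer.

Row minima: A → 1, B → 3, C → 0; maximin = 3.
Column maxima: Left → 3, Center → 9, Right → 7; minimax = 3.
Since maximin = minimax = 3, there is a saddle point and the value is 3.

3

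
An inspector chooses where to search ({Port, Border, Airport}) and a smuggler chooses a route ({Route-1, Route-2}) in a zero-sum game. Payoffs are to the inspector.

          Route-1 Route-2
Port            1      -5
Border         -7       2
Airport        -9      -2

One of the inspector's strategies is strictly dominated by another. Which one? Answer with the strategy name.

Airport

Border gives a strictly higher payoff than Airport against every column: -7 > -9, 2 > -2.
So Airport is strictly dominated and the inspector never plays it.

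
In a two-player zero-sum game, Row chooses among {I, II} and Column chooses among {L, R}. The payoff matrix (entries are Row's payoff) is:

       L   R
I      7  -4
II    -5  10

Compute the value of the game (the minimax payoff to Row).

Row minima: I → -4, II → -5; maximin = -4.
Column maxima: L → 7, R → 10; minimax = 7.
-4 ≠ 7, so there is no saddle point; optimal play is mixed.
Let Row play I with probability p. Expected payoff against L: 7p + (-5)(1−p) = 12p − 5; against R: (-4)p + 10(1−p) = −14p + 10.
Setting these equal: 12p − 5 = −14p + 10 ⇒ 26p = 15 ⇒ p = 15/26, and the value is (12)·(15/26) − 5 = 25/13.
For Column: with q = P(L), equating I's and II's payoffs gives 11q − 4 = −15q + 10 ⇒ q = 7/13.

25/13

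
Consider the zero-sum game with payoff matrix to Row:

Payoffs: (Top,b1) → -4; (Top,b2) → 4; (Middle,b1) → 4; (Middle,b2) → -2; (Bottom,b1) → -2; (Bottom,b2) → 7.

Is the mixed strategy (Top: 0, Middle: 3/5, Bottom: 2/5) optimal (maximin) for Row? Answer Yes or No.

Against b1 this mix gives (3/5)·4 + (2/5)·(-2) = 8/5.
Against b2 this mix gives (3/5)·(-2) + (2/5)·7 = 8/5.
All of Column's active replies (b1, b2) yield 8/5, and no column does worse for Row. The mix makes Column indifferent and guarantees 8/5, so it is optimal.

Yes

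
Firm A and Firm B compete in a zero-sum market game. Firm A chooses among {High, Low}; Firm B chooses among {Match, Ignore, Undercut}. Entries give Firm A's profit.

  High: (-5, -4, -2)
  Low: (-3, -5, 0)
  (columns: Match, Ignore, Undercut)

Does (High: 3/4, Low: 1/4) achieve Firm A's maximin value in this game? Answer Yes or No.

Against Match this mix gives (3/4)·(-5) + (1/4)·(-3) = -9/2.
Against Ignore this mix gives (3/4)·(-4) + (1/4)·(-5) = -17/4.
Against Undercut this mix gives (3/4)·(-2) + (1/4)·0 = -3/2.
Firm B will play Match, holding Firm A to -9/2. Shifting weight toward the row that does better against Match would raise this floor (the equalizing mix achieves -13/3 against both Match and Ignore), so the proposed strategy is not optimal.

No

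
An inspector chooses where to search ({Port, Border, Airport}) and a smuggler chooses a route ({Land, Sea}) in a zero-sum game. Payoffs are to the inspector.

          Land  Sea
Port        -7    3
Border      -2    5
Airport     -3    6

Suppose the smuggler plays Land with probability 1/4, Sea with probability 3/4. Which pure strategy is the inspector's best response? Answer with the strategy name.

Expected payoff of Port: (1/4)·(-7) + (3/4)·3 = 1/2.
Expected payoff of Border: (1/4)·(-2) + (3/4)·5 = 13/4.
Expected payoff of Airport: (1/4)·(-3) + (3/4)·6 = 15/4.
The largest is 15/4, so the inspector's best response is Airport.

Airport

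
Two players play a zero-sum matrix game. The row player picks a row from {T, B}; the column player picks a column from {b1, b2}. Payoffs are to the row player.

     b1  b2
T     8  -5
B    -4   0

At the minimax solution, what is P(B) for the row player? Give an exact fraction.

Row minima: T → -5, B → -4; maximin = -4.
Column maxima: b1 → 8, b2 → 0; minimax = 0.
-4 ≠ 0, so there is no saddle point; optimal play is mixed.
Let the row player play T with probability p. Expected payoff against b1: 8p + (-4)(1−p) = 12p − 4; against b2: (-5)p + 0(1−p) = −5p.
Setting these equal: 12p − 4 = −5p ⇒ 17p = 4 ⇒ p = 4/17, and the value is (12)·(4/17) − 4 = -20/17.
For the column player: with q = P(b1), equating T's and B's payoffs gives 13q − 5 = −4q ⇒ q = 5/17.

13/17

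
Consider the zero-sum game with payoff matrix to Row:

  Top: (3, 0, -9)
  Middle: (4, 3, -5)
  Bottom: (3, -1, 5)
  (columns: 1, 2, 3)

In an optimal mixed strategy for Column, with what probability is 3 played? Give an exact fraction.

2/7

Row minima: Top → -9, Middle → -5, Bottom → -1; maximin = -1.
Column maxima: 1 → 4, 2 → 3, 3 → 5; minimax = 3.
-1 ≠ 3, so there is no saddle point; optimal play is mixed.
Top is strictly dominated by Middle, so Row never plays it.
1 is strictly dominated by 2 (it gives Row strictly more in every row), so Column never plays it.
On the remaining 2×2 (Middle, Bottom vs 2, 3):
Let Row play Middle with probability p. Expected payoff against 2: 3p + (-1)(1−p) = 4p − 1; against 3: (-5)p + 5(1−p) = −10p + 5.
Setting these equal: 4p − 1 = −10p + 5 ⇒ 14p = 6 ⇒ p = 3/7, and the value is (4)·(3/7) − 1 = 5/7.
For Column: with q = P(2), equating Middle's and Bottom's payoffs gives 8q − 5 = −6q + 5 ⇒ q = 5/7.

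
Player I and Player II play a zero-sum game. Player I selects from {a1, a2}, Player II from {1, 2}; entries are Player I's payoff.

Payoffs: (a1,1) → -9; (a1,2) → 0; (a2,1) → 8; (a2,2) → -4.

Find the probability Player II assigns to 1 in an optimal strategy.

Row minima: a1 → -9, a2 → -4; maximin = -4.
Column maxima: 1 → 8, 2 → 0; minimax = 0.
-4 ≠ 0, so there is no saddle point; optimal play is mixed.
Let Player I play a1 with probability p. Expected payoff against 1: (-9)p + 8(1−p) = −17p + 8; against 2: 0p + (-4)(1−p) = 4p − 4.
Setting these equal: −17p + 8 = 4p − 4 ⇒ −21p = -12 ⇒ p = 4/7, and the value is (-17)·(4/7) + 8 = -12/7.
For Player II: with q = P(1), equating a1's and a2's payoffs gives −9q = 12q − 4 ⇒ q = 4/21.

4/21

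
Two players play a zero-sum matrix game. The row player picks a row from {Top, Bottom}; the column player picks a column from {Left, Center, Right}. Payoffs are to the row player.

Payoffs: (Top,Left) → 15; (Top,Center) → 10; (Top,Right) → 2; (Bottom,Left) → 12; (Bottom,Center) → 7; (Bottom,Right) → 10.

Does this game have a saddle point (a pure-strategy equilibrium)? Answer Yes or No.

No

Row minima: Top → 2, Bottom → 7; maximin = 7.
Column maxima: Left → 15, Center → 10, Right → 10; minimax = 10.
7 ≠ 10, so no pure-strategy equilibrium exists.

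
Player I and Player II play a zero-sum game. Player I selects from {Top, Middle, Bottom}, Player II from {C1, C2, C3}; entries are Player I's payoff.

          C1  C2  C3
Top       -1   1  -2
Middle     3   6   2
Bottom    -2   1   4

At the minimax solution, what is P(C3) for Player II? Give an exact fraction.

Row minima: Top → -2, Middle → 2, Bottom → -2; maximin = 2.
Column maxima: C1 → 3, C2 → 6, C3 → 4; minimax = 3.
2 ≠ 3, so there is no saddle point; optimal play is mixed.
Top is strictly dominated by Middle, so Player I never plays it.
C2 is strictly dominated by C1 (it gives Player I strictly more in every row), so Player II never plays it.
On the remaining 2×2 (Middle, Bottom vs C1, C3):
Let Player I play Middle with probability p. Expected payoff against C1: 3p + (-2)(1−p) = 5p − 2; against C3: 2p + 4(1−p) = −2p + 4.
Setting these equal: 5p − 2 = −2p + 4 ⇒ 7p = 6 ⇒ p = 6/7, and the value is (5)·(6/7) − 2 = 16/7.
For Player II: with q = P(C1), equating Middle's and Bottom's payoffs gives q + 2 = −6q + 4 ⇒ q = 2/7.

5/7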